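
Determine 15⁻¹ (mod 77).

15·36 = 540 = 7·77 + 1, so 15⁻¹ ≡ 36 (mod 77).

36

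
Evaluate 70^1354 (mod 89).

80

Square-and-reduce mod 89: 70^1≡70, 70^2≡5, 70^4≡25, 70^8≡2, 70^16≡4, 70^32≡16, 70^64≡78, 70^128≡32, 70^256≡45, 70^512≡67, 70^1024≡39.
1354 = 2 + 8 + 64 + 256 + 1024, so 70^1354 ≡ 5·2·78·45·39 ≡ 80 (mod 89).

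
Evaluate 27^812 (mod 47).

Square-and-reduce mod 47: 27^1≡27, 27^2≡24, 27^4≡12, 27^8≡3, 27^16≡9, 27^32≡34, 27^64≡28, 27^128≡32, 27^256≡37, 27^512≡6.
Since 812 = 4 + 8 + 32 + 256 + 512 in binary, 27^812 ≡ 12·3·34·37·6 ≡ 21 (mod 47).

21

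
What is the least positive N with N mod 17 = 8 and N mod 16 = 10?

x ≡ 10 (mod 16) gives x ∈ {10, 26, 42}.
The first of these with x mod 17 = 8 is 42.

42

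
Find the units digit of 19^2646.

1

The units digit of 19^n cycles with period 2: 9, 1, …
2646 leaves remainder 0 on division by 2, so 19^2646 ends in 1.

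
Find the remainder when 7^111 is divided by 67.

58

Successive squares of 7 mod 67: 7^1≡7, 7^2≡49, 7^4≡56, 7^8≡54, 7^16≡35, 7^32≡19, 7^64≡26.
Since 111 = 1 + 2 + 4 + 8 + 32 + 64 in binary, 7^111 ≡ 7·49·56·54·19·26 ≡ 58 (mod 67).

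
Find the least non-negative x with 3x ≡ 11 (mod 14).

The inverse of 3 mod 14 is 5 (since 3·5 = 15 ≡ 1).
So x ≡ 5·11 = 55 ≡ 13 (mod 14).

13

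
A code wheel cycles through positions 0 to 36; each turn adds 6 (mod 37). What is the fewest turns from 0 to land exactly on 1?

6·31 = 186 = 5·37 + 1, so 6⁻¹ ≡ 31 (mod 37).

31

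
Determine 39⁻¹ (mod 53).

34

53 = 1·39 + 14
39 = 2·14 + 11
14 = 1·11 + 3
11 = 3·3 + 2
3 = 1·2 + 1
2 = 2·1 + 0
Back-substituting gives 39·34 ≡ 1 (mod 53).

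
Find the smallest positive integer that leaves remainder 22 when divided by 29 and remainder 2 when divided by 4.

22

Since 4·22 ≡ 1 (mod 29), take x = 2 + 4·((22−2)·22 mod 29) = 2 + 4·5 = 22.
Check: 22 mod 29 = 22, 22 mod 4 = 2.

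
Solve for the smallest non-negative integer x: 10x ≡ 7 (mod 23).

10⁻¹ ≡ 7 (mod 23) because 10·7 = 70 = 3·23 + 1.
So x ≡ 7·7 = 49 ≡ 3 (mod 23).

3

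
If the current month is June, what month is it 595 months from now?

595 − 49·12 = 7, so 595 ≡ 7 (mod 12).
June + 7 months → January.

January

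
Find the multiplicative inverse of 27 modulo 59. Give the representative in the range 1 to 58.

35

59 = 2·27 + 5
27 = 5·5 + 2
5 = 2·2 + 1
2 = 2·1 + 0
Back-substituting gives 27·35 ≡ 1 (mod 59).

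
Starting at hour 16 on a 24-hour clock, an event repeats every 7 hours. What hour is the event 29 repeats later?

29·7 = 203.
203 − 8·24 = 11, so 203 ≡ 11 (mod 24).
(16 + 11) mod 24 = 3.

3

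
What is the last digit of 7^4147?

Last digits of 7^n: 7, 9, 3, 1 (period 4).
4147 mod 4 = 3, so the last digit matches 7^3 = 3.

3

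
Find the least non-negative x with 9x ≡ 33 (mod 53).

39

The inverse of 9 mod 53 is 6 (since 9·6 = 54 ≡ 1).
So x ≡ 6·33 = 198 ≡ 39 (mod 53).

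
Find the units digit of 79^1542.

The units digit of 79^n cycles with period 2: 9, 1, …
1542 mod 2 = 0, so the last digit matches 9^2 = 1.

1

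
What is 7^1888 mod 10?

Last digits of 7^n: 7, 9, 3, 1 (period 4).
1888 leaves remainder 0 on division by 4, so 7^1888 ends in 1.

1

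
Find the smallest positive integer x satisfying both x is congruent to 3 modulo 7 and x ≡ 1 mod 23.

24

Since 23·4 ≡ 1 (mod 7), take x = 1 + 23·((3−1)·4 mod 7) = 1 + 23·1 = 24.
Check: 24 mod 7 = 3, 24 mod 23 = 1.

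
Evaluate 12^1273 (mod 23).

8

Square-and-reduce mod 23: 12^1≡12, 12^2≡6, 12^4≡13, 12^8≡8, 12^16≡18, 12^32≡2, 12^64≡4, 12^128≡16, 12^256≡3, 12^512≡9, 12^1024≡12.
Since 1273 = 1 + 8 + 16 + 32 + 64 + 128 + 1024 in binary, 12^1273 ≡ 12·8·18·2·4·16·12 ≡ 8 (mod 23).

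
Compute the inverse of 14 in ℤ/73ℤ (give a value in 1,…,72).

73 = 5·14 + 3
14 = 4·3 + 2
3 = 1·2 + 1
2 = 2·1 + 0
Back-substituting gives 14·47 ≡ 1 (mod 73).

47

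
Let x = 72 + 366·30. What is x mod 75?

27

366·30 = 10980.
10980 − 146·75 = 30, so 10980 ≡ 30 (mod 75).
(72 + 30) mod 75 = 27.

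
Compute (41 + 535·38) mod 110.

21

535·38 = 20330.
Dividing 20330 by 110 gives quotient 184 and remainder 90.
(41 + 90) mod 110 = 21.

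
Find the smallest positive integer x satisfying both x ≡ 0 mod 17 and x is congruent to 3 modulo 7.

x ≡ 3 (mod 7) gives x ∈ {3, 10, 17}.
The first of these with x mod 17 = 0 is 17.

17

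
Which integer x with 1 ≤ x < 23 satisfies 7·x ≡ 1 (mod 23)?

23 = 3·7 + 2
7 = 3·2 + 1
2 = 2·1 + 0
Back-substituting gives 7·10 ≡ 1 (mod 23).

10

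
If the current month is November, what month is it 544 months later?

Dividing 544 by 12 gives quotient 45 and remainder 4.
November + 4 months → March.

March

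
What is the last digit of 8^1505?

8

Last digits of 8^n: 8, 4, 2, 6 (period 4).
1505 leaves remainder 1 on division by 4, so 8^1505 ends in 8.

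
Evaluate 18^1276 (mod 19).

By repeated squaring mod 19: 18^1≡18, 18^2≡1, 18^4≡1, 18^8≡1, 18^16≡1, 18^32≡1, 18^64≡1, 18^128≡1, 18^256≡1, 18^512≡1, 18^1024≡1.
Since 1276 = 4 + 8 + 16 + 32 + 64 + 128 + 1024 in binary, 18^1276 ≡ 1·1·1·1·1·1·1 ≡ 1 (mod 19).

1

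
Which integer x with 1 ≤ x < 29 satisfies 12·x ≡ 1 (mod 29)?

17

12·17 = 204 = 7·29 + 1, so 12⁻¹ ≡ 17 (mod 29).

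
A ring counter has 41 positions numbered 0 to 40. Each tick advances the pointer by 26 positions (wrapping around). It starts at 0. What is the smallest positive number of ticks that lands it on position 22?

The inverse of 26 mod 41 is 30 (since 26·30 = 780 ≡ 1).
Multiplying both sides by 30: x ≡ 30·22 = 660 ≡ 4 (mod 41).

4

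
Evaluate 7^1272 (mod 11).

By repeated squaring mod 11: 7^1≡7, 7^2≡5, 7^4≡3, 7^8≡9, 7^16≡4, 7^32≡5, 7^64≡3, 7^128≡9, 7^256≡4, 7^512≡5, 7^1024≡3.
1272 = 8 + 16 + 32 + 64 + 128 + 1024, so 7^1272 ≡ 9·4·5·3·9·3 ≡ 5 (mod 11).

5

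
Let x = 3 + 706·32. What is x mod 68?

19

706·32 = 22592.
22592 mod 68 = 16 (since 332·68 = 22576).
(3 + 16) mod 68 = 19.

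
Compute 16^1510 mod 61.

Square-and-reduce mod 61: 16^1≡16, 16^2≡12, 16^4≡22, 16^8≡57, 16^16≡16, 16^32≡12, 16^64≡22, 16^128≡57, 16^256≡16, 16^512≡12, 16^1024≡22.
Since 1510 = 2 + 4 + 32 + 64 + 128 + 256 + 1024 in binary, 16^1510 ≡ 12·22·12·22·57·16·22 ≡ 13 (mod 61).

13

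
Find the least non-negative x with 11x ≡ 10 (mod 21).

The inverse of 11 mod 21 is 2 (since 11·2 = 22 ≡ 1).
So x ≡ 2·10 = 20 ≡ 20 (mod 21).
Check: 11·20 = 220 = 10·21 + 10.

20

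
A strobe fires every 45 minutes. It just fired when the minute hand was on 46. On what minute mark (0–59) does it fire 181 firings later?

181·45 = 8145.
8145 − 135·60 = 45, so 8145 ≡ 45 (mod 60).
(46 + 45) mod 60 = 31.

31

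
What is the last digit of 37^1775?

The units digit of 37^n cycles with period 4: 7, 9, 3, 1, …
1775 leaves remainder 3 on division by 4, so 37^1775 ends in 3.

3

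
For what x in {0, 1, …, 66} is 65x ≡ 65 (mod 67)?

1

65⁻¹ ≡ 33 (mod 67) because 65·33 = 2145 = 32·67 + 1.
So x ≡ 33·65 = 2145 ≡ 1 (mod 67).
Check: 65·1 = 65 = 0·67 + 65.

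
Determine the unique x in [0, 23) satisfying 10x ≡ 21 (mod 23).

9

The inverse of 10 mod 23 is 7 (since 10·7 = 70 ≡ 1).
Multiplying both sides by 7: x ≡ 7·21 = 147 ≡ 9 (mod 23).
Check: 10·9 = 90 = 3·23 + 21.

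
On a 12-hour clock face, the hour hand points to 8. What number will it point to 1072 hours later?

12

Dividing 1072 by 12 gives quotient 89 and remainder 4.
8 + 4 → 12 on a 12-hour dial.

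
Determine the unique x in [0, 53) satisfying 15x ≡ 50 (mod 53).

21

15⁻¹ ≡ 46 (mod 53) because 15·46 = 690 = 13·53 + 1.
So x ≡ 46·50 = 2300 ≡ 21 (mod 53).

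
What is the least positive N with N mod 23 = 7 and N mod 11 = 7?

Since 11·21 ≡ 1 (mod 23), take x = 7 + 11·((7−7)·21 mod 23) = 7 + 11·0 = 7.
Check: 7 mod 23 = 7, 7 mod 11 = 7.

7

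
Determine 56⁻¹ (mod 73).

30

56·30 = 1680 = 23·73 + 1, so 56⁻¹ ≡ 30 (mod 73).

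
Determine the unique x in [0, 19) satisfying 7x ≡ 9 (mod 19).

The inverse of 7 mod 19 is 11 (since 7·11 = 77 ≡ 1).
Multiplying both sides by 11: x ≡ 11·9 = 99 ≡ 4 (mod 19).

4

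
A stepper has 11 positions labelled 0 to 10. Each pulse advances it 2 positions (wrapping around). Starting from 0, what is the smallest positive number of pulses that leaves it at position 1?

2·6 = 12 = 1·11 + 1, so 2⁻¹ ≡ 6 (mod 11).

6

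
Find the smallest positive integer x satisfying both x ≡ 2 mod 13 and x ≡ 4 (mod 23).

x ≡ 2 (mod 13) gives x ∈ {2, 15, 28, 41, 54, 67, 80, 93, …}.
The first of these with x mod 23 = 4 is 119.

119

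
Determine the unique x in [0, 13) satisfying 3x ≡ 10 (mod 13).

12

The inverse of 3 mod 13 is 9 (since 3·9 = 27 ≡ 1).
So x ≡ 9·10 = 90 ≡ 12 (mod 13).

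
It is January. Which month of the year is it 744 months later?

744 = 62·12 + 0, so 744 mod 12 = 0.
January + 0 months → January.

January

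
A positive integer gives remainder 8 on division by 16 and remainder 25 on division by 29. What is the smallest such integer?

x ≡ 8 (mod 16) gives x ∈ {8, 24, 40, 56, 72, 88, 104, 120, …}.
The first of these with x mod 29 = 25 is 344.

344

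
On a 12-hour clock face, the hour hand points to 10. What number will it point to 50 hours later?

50 − 4·12 = 2, so 50 ≡ 2 (mod 12).
10 + 2 → 12 on a 12-hour dial.

12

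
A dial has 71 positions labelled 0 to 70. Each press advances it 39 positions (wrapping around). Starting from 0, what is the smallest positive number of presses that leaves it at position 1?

51

71 = 1·39 + 32
39 = 1·32 + 7
32 = 4·7 + 4
7 = 1·4 + 3
4 = 1·3 + 1
3 = 3·1 + 0
Back-substituting gives 39·51 ≡ 1 (mod 71).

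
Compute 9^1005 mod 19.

Successive squares of 9 mod 19: 9^1≡9, 9^2≡5, 9^4≡6, 9^8≡17, 9^16≡4, 9^32≡16, 9^64≡9, 9^128≡5, 9^256≡6, 9^512≡17.
1005 = 1 + 4 + 8 + 32 + 64 + 128 + 256 + 512, so 9^1005 ≡ 9·6·17·16·9·5·6·17 ≡ 11 (mod 19).

11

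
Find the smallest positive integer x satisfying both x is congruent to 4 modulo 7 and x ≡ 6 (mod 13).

x ≡ 4 (mod 7) gives x ∈ {4, 11, 18, 25, 32}.
The first of these with x mod 13 = 6 is 32.

32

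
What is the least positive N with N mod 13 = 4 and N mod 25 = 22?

147

Since 25·12 ≡ 1 (mod 13), take x = 22 + 25·((4−22)·12 mod 13) = 22 + 25·5 = 147.
Check: 147 mod 13 = 4, 147 mod 25 = 22.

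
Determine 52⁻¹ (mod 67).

58

67 = 1·52 + 15
52 = 3·15 + 7
15 = 2·7 + 1
7 = 7·1 + 0
Back-substituting gives 52·58 ≡ 1 (mod 67).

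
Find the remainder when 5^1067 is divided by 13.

Successive squares of 5 mod 13: 5^1≡5, 5^2≡12, 5^4≡1, 5^8≡1, 5^16≡1, 5^32≡1, 5^64≡1, 5^128≡1, 5^256≡1, 5^512≡1, 5^1024≡1.
1067 = 1 + 2 + 8 + 32 + 1024, so 5^1067 ≡ 5·12·1·1·1 ≡ 8 (mod 13).

8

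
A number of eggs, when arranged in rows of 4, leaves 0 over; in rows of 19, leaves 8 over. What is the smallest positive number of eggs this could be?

8

x ≡ 0 (mod 4) gives x ∈ {0, 4, 8}.
The first of these with x mod 19 = 8 is 8.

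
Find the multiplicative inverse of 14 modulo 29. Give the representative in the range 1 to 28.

27

14·27 = 378 = 13·29 + 1, so 14⁻¹ ≡ 27 (mod 29).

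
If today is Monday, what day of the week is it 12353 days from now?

Saturday

12353 − 1764·7 = 5, so 12353 ≡ 5 (mod 7).
Monday + 5 days → Saturday.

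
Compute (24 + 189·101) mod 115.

189·101 = 19089.
19089 = 165·115 + 114, so 19089 mod 115 = 114.
(24 + 114) mod 115 = 23.

23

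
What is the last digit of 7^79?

The units digit of 7^n cycles with period 4: 7, 9, 3, 1, …
79 leaves remainder 3 on division by 4, so 7^79 ends in 3.

3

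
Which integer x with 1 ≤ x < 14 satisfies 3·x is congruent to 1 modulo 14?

5

3·5 = 15 = 1·14 + 1, so 3⁻¹ ≡ 5 (mod 14).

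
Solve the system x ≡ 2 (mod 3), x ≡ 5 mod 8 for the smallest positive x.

x ≡ 2 (mod 3) gives x ∈ {2, 5}.
The first of these with x mod 8 = 5 is 5.

5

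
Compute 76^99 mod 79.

62

By repeated squaring mod 79: 76^1≡76, 76^2≡9, 76^4≡2, 76^8≡4, 76^16≡16, 76^32≡19, 76^64≡45.
Since 99 = 1 + 2 + 32 + 64 in binary, 76^99 ≡ 76·9·19·45 ≡ 62 (mod 79).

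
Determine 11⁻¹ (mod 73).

11·20 = 220 = 3·73 + 1, so 11⁻¹ ≡ 20 (mod 73).

20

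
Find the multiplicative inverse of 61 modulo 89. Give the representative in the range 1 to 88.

54

89 = 1·61 + 28
61 = 2·28 + 5
28 = 5·5 + 3
5 = 1·3 + 2
3 = 1·2 + 1
2 = 2·1 + 0
Back-substituting gives 61·54 ≡ 1 (mod 89).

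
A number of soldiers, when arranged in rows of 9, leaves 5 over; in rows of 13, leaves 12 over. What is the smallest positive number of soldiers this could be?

Since 13·7 ≡ 1 (mod 9), take x = 12 + 13·((5−12)·7 mod 9) = 12 + 13·5 = 77.
Check: 77 mod 9 = 5, 77 mod 13 = 12.

77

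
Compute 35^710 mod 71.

45

Square-and-reduce mod 71: 35^1≡35, 35^2≡18, 35^4≡40, 35^8≡38, 35^16≡24, 35^32≡8, 35^64≡64, 35^128≡49, 35^256≡58, 35^512≡27.
Since 710 = 2 + 4 + 64 + 128 + 512 in binary, 35^710 ≡ 18·40·64·49·27 ≡ 45 (mod 71).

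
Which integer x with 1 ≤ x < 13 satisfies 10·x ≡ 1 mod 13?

4

10·4 = 40 = 3·13 + 1, so 10⁻¹ ≡ 4 (mod 13).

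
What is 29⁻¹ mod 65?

9

29·9 = 261 = 4·65 + 1, so 29⁻¹ ≡ 9 (mod 65).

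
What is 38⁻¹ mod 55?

38·42 = 1596 = 29·55 + 1, so 38⁻¹ ≡ 42 (mod 55).

42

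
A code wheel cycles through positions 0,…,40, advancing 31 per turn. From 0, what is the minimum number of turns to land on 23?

10

31⁻¹ ≡ 4 (mod 41) because 31·4 = 124 = 3·41 + 1.
So x ≡ 4·23 = 92 ≡ 10 (mod 41).
Check: 31·10 = 310 = 7·41 + 23.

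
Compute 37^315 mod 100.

93

Square-and-reduce mod 100: 37^1≡37, 37^2≡69, 37^4≡61, 37^8≡21, 37^16≡41, 37^32≡81, 37^64≡61, 37^128≡21, 37^256≡41.
315 = 1 + 2 + 8 + 16 + 32 + 256, so 37^315 ≡ 37·69·21·41·81·41 ≡ 93 (mod 100).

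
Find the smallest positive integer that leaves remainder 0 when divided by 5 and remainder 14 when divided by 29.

130

x ≡ 0 (mod 5) gives x ∈ {0, 5, 10, 15, 20, 25, 30, 35, …}.
The first of these with x mod 29 = 14 is 130.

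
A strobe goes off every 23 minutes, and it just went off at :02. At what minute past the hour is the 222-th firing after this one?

8

222·23 = 5106.
Dividing 5106 by 60 gives quotient 85 and remainder 6.
(2 + 6) mod 60 = 8.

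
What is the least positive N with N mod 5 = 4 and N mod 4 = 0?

4

Since 4·4 ≡ 1 (mod 5), take x = 0 + 4·((4−0)·4 mod 5) = 0 + 4·1 = 4.
Check: 4 mod 5 = 4, 4 mod 4 = 0.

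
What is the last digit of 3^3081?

3

Last digits of 3^n: 3, 9, 7, 1 (period 4).
3081 mod 4 = 1, so the last digit matches 3^1 = 3.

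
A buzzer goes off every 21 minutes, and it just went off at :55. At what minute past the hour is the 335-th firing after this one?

335·21 = 7035.
7035 − 117·60 = 15, so 7035 ≡ 15 (mod 60).
(55 + 15) mod 60 = 10.

10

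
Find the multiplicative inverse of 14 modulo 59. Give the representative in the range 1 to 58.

14·38 = 532 = 9·59 + 1, so 14⁻¹ ≡ 38 (mod 59).

38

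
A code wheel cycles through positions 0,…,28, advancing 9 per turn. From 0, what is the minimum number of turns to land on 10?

The inverse of 9 mod 29 is 13 (since 9·13 = 117 ≡ 1).
So x ≡ 13·10 = 130 ≡ 14 (mod 29).

14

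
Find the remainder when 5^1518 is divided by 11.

4

Square-and-reduce mod 11: 5^1≡5, 5^2≡3, 5^4≡9, 5^8≡4, 5^16≡5, 5^32≡3, 5^64≡9, 5^128≡4, 5^256≡5, 5^512≡3, 5^1024≡9.
Since 1518 = 2 + 4 + 8 + 32 + 64 + 128 + 256 + 1024 in binary, 5^1518 ≡ 3·9·4·3·9·4·5·9 ≡ 4 (mod 11).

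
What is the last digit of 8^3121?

8

Last digits of 8^n: 8, 4, 2, 6 (period 4).
3121 leaves remainder 1 on division by 4, so 8^3121 ends in 8.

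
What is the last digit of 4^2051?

Powers of 4 mod 10 repeat with period 2: 4, 6.
2051 mod 2 = 1, so the last digit matches 4^1 = 4.

4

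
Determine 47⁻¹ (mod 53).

44

47·44 = 2068 = 39·53 + 1, so 47⁻¹ ≡ 44 (mod 53).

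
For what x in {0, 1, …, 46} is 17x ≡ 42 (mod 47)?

The inverse of 17 mod 47 is 36 (since 17·36 = 612 ≡ 1).
Multiplying both sides by 36: x ≡ 36·42 = 1512 ≡ 8 (mod 47).
Check: 17·8 = 136 = 2·47 + 42.

8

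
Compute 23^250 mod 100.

Successive squares of 23 mod 100: 23^1≡23, 23^2≡29, 23^4≡41, 23^8≡81, 23^16≡61, 23^32≡21, 23^64≡41, 23^128≡81.
250 = 2 + 8 + 16 + 32 + 64 + 128, so 23^250 ≡ 29·81·61·21·41·81 ≡ 49 (mod 100).

49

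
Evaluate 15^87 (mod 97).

Square-and-reduce mod 97: 15^1≡15, 15^2≡31, 15^4≡88, 15^8≡81, 15^16≡62, 15^32≡61, 15^64≡35.
87 = 1 + 2 + 4 + 16 + 64, so 15^87 ≡ 15·31·88·62·35 ≡ 78 (mod 97).

78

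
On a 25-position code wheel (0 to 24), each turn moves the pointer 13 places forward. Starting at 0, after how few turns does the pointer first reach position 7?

13⁻¹ ≡ 2 (mod 25) because 13·2 = 26 = 1·25 + 1.
Multiplying both sides by 2: x ≡ 2·7 = 14 ≡ 14 (mod 25).

14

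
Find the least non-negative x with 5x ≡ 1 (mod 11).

The inverse of 5 mod 11 is 9 (since 5·9 = 45 ≡ 1).
So x ≡ 9·1 = 9 ≡ 9 (mod 11).
Check: 5·9 = 45 = 4·11 + 1.

9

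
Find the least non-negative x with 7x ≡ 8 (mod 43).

38

The inverse of 7 mod 43 is 37 (since 7·37 = 259 ≡ 1).
So x ≡ 37·8 = 296 ≡ 38 (mod 43).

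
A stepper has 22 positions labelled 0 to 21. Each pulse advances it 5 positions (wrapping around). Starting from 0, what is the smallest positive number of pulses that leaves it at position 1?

5·9 = 45 = 2·22 + 1, so 5⁻¹ ≡ 9 (mod 22).

9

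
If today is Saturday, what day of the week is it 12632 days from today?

12632 − 1804·7 = 4, so 12632 ≡ 4 (mod 7).
Saturday + 4 days → Wednesday.

Wednesday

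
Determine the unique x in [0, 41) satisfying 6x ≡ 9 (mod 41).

The inverse of 6 mod 41 is 7 (since 6·7 = 42 ≡ 1).
So x ≡ 7·9 = 63 ≡ 22 (mod 41).

22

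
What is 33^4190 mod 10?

9

Powers of 3 mod 10 repeat with period 4: 3, 9, 7, 1.
4190 mod 4 = 2, so the last digit matches 3^2 = 9.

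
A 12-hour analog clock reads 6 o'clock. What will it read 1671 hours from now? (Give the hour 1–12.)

9

1671 mod 12 = 3 (since 139·12 = 1668).
6 + 3 → 9 on a 12-hour dial.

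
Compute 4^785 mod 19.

Square-and-reduce mod 19: 4^1≡4, 4^2≡16, 4^4≡9, 4^8≡5, 4^16≡6, 4^32≡17, 4^64≡4, 4^128≡16, 4^256≡9, 4^512≡5.
785 = 1 + 16 + 256 + 512, so 4^785 ≡ 4·6·9·5 ≡ 16 (mod 19).

16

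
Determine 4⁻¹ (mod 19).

4·5 = 20 = 1·19 + 1, so 4⁻¹ ≡ 5 (mod 19).

5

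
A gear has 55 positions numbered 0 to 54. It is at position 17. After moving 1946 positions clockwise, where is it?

Dividing 1946 by 55 gives quotient 35 and remainder 21.
(17 + 21) mod 55 = 38.

38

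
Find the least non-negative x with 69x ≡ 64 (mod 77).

69⁻¹ ≡ 48 (mod 77) because 69·48 = 3312 = 43·77 + 1.
So x ≡ 48·64 = 3072 ≡ 69 (mod 77).

69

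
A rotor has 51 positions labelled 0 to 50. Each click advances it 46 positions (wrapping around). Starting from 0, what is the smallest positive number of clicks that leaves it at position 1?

10

51 = 1·46 + 5
46 = 9·5 + 1
5 = 5·1 + 0
Back-substituting gives 46·10 ≡ 1 (mod 51).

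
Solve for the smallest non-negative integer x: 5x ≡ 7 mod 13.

The inverse of 5 mod 13 is 8 (since 5·8 = 40 ≡ 1).
So x ≡ 8·7 = 56 ≡ 4 (mod 13).
Check: 5·4 = 20 = 1·13 + 7.

4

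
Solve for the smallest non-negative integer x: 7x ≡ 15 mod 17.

7

The inverse of 7 mod 17 is 5 (since 7·5 = 35 ≡ 1).
Multiplying both sides by 5: x ≡ 5·15 = 75 ≡ 7 (mod 17).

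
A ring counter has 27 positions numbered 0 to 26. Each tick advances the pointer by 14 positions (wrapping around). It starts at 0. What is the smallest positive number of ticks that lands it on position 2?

4

The inverse of 14 mod 27 is 2 (since 14·2 = 28 ≡ 1).
So x ≡ 2·2 = 4 ≡ 4 (mod 27).
Check: 14·4 = 56 = 2·27 + 2.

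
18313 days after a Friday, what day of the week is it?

Dividing 18313 by 7 gives quotient 2616 and remainder 1.
Friday + 1 day → Saturday.

Saturday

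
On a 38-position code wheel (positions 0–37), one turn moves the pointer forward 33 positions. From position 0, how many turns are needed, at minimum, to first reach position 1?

15

33·15 = 495 = 13·38 + 1, so 33⁻¹ ≡ 15 (mod 38).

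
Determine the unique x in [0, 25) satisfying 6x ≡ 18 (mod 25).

3

The inverse of 6 mod 25 is 21 (since 6·21 = 126 ≡ 1).
So x ≡ 21·18 = 378 ≡ 3 (mod 25).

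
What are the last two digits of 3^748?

61

Square-and-reduce mod 100: 3^1≡3, 3^2≡9, 3^4≡81, 3^8≡61, 3^16≡21, 3^32≡41, 3^64≡81, 3^128≡61, 3^256≡21, 3^512≡41.
Since 748 = 4 + 8 + 32 + 64 + 128 + 512 in binary, 3^748 ≡ 81·61·41·81·61·41 ≡ 61 (mod 100).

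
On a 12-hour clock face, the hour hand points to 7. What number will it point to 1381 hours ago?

6

Dividing 1381 by 12 gives quotient 115 and remainder 1.
7 − 1 → 6 on a 12-hour dial.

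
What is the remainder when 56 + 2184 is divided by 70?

2184 = 31·70 + 14, so 2184 mod 70 = 14.
(56 + 14) mod 70 = 0.

0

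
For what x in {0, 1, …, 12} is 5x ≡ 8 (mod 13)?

12

5⁻¹ ≡ 8 (mod 13) because 5·8 = 40 = 3·13 + 1.
So x ≡ 8·8 = 64 ≡ 12 (mod 13).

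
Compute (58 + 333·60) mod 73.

333·60 = 19980.
19980 mod 73 = 51 (since 273·73 = 19929).
(58 + 51) mod 73 = 36.

36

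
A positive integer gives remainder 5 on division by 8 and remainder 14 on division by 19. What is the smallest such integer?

109

Since 19·3 ≡ 1 (mod 8), take x = 14 + 19·((5−14)·3 mod 8) = 14 + 19·5 = 109.
Check: 109 mod 8 = 5, 109 mod 19 = 14.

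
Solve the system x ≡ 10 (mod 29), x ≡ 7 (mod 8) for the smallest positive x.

x ≡ 7 (mod 8) gives x ∈ {7, 15, 23, 31, 39}.
The first of these with x mod 29 = 10 is 39.

39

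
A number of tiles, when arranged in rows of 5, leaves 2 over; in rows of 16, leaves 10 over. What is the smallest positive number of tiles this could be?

42

x ≡ 2 (mod 5) gives x ∈ {2, 7, 12, 17, 22, 27, 32, 37, …}.
The first of these with x mod 16 = 10 is 42.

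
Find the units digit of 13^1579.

The units digit of 13^n cycles with period 4: 3, 9, 7, 1, …
1579 mod 4 = 3, so the last digit matches 3^3 = 7.

7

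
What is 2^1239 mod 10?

Last digits of 2^n: 2, 4, 8, 6 (period 4).
1239 mod 4 = 3, so the last digit matches 2^3 = 8.

8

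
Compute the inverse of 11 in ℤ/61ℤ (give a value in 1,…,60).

50

61 = 5·11 + 6
11 = 1·6 + 5
6 = 1·5 + 1
5 = 5·1 + 0
Back-substituting gives 11·50 ≡ 1 (mod 61).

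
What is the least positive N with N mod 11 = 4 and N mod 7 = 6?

48

Since 7·8 ≡ 1 (mod 11), take x = 6 + 7·((4−6)·8 mod 11) = 6 + 7·6 = 48.
Check: 48 mod 11 = 4, 48 mod 7 = 6.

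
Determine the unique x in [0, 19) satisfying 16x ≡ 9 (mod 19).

16

The inverse of 16 mod 19 is 6 (since 16·6 = 96 ≡ 1).
So x ≡ 6·9 = 54 ≡ 16 (mod 19).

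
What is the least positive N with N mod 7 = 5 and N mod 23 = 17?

40

Since 23·4 ≡ 1 (mod 7), take x = 17 + 23·((5−17)·4 mod 7) = 17 + 23·1 = 40.
Check: 40 mod 7 = 5, 40 mod 23 = 17.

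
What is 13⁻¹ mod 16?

13·5 = 65 = 4·16 + 1, so 13⁻¹ ≡ 5 (mod 16).

5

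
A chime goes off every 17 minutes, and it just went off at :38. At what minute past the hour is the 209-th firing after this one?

51

209·17 = 3553.
Dividing 3553 by 60 gives quotient 59 and remainder 13.
(38 + 13) mod 60 = 51.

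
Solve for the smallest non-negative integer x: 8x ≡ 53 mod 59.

8⁻¹ ≡ 37 (mod 59) because 8·37 = 296 = 5·59 + 1.
So x ≡ 37·53 = 1961 ≡ 14 (mod 59).
Check: 8·14 = 112 = 1·59 + 53.

14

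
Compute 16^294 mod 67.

15

Successive squares of 16 mod 67: 16^1≡16, 16^2≡55, 16^4≡10, 16^8≡33, 16^16≡17, 16^32≡21, 16^64≡39, 16^128≡47, 16^256≡65.
Since 294 = 2 + 4 + 32 + 256 in binary, 16^294 ≡ 55·10·21·65 ≡ 15 (mod 67).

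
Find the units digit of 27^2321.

7

The units digit of 27^n cycles with period 4: 7, 9, 3, 1, …
2321 leaves remainder 1 on division by 4, so 27^2321 ends in 7.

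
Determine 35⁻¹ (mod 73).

48

73 = 2·35 + 3
35 = 11·3 + 2
3 = 1·2 + 1
2 = 2·1 + 0
Back-substituting gives 35·48 ≡ 1 (mod 73).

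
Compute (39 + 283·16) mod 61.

53

283·16 = 4528.
4528 mod 61 = 14 (since 74·61 = 4514).
(39 + 14) mod 61 = 53.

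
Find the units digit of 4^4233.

4

Powers of 4 mod 10 repeat with period 2: 4, 6.
4233 leaves remainder 1 on division by 2, so 4^4233 ends in 4.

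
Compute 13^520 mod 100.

1

Square-and-reduce mod 100: 13^1≡13, 13^2≡69, 13^4≡61, 13^8≡21, 13^16≡41, 13^32≡81, 13^64≡61, 13^128≡21, 13^256≡41, 13^512≡81.
Since 520 = 8 + 512 in binary, 13^520 ≡ 21·81 ≡ 1 (mod 100).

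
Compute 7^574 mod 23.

Successive squares of 7 mod 23: 7^1≡7, 7^2≡3, 7^4≡9, 7^8≡12, 7^16≡6, 7^32≡13, 7^64≡8, 7^128≡18, 7^256≡2, 7^512≡4.
Since 574 = 2 + 4 + 8 + 16 + 32 + 512 in binary, 7^574 ≡ 3·9·12·6·13·4 ≡ 3 (mod 23).

3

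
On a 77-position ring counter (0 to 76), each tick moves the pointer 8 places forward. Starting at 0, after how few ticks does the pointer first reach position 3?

8⁻¹ ≡ 29 (mod 77) because 8·29 = 232 = 3·77 + 1.
Multiplying both sides by 29: x ≡ 29·3 = 87 ≡ 10 (mod 77).

10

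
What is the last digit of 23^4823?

7

Last digits of 3^n: 3, 9, 7, 1 (period 4).
4823 mod 4 = 3, so the last digit matches 3^3 = 7.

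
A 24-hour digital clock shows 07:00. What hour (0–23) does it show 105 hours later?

16

105 mod 24 = 9 (since 4·24 = 96).
(7 + 9) mod 24 = 16.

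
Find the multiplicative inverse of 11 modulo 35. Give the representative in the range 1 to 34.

16

11·16 = 176 = 5·35 + 1, so 11⁻¹ ≡ 16 (mod 35).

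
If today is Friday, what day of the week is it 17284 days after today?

17284 = 2469·7 + 1, so 17284 mod 7 = 1.
Friday + 1 day → Saturday.

Saturday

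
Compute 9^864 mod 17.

1

By repeated squaring mod 17: 9^1≡9, 9^2≡13, 9^4≡16, 9^8≡1, 9^16≡1, 9^32≡1, 9^64≡1, 9^128≡1, 9^256≡1, 9^512≡1.
Since 864 = 32 + 64 + 256 + 512 in binary, 9^864 ≡ 1·1·1·1 ≡ 1 (mod 17).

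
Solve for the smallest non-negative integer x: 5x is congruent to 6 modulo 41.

34

The inverse of 5 mod 41 is 33 (since 5·33 = 165 ≡ 1).
So x ≡ 33·6 = 198 ≡ 34 (mod 41).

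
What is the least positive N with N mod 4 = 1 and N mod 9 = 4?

x ≡ 1 (mod 4) gives x ∈ {1, 5, 9, 13}.
The first of these with x mod 9 = 4 is 13.

13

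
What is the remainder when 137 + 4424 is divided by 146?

4424 = 30·146 + 44, so 4424 mod 146 = 44.
(137 + 44) mod 146 = 35.

35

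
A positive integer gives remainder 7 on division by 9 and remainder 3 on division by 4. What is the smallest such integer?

7

x ≡ 3 (mod 4) gives x ∈ {3, 7}.
The first of these with x mod 9 = 7 is 7.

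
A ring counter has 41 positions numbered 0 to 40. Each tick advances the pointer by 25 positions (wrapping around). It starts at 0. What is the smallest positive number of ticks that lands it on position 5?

33

25⁻¹ ≡ 23 (mod 41) because 25·23 = 575 = 14·41 + 1.
Multiplying both sides by 23: x ≡ 23·5 = 115 ≡ 33 (mod 41).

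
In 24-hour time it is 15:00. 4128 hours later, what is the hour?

15

4128 = 172·24 + 0, so 4128 mod 24 = 0.
(15 + 0) mod 24 = 15.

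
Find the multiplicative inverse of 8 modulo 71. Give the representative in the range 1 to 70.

8·9 = 72 = 1·71 + 1, so 8⁻¹ ≡ 9 (mod 71).

9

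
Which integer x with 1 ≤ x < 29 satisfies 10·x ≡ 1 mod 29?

3

29 = 2·10 + 9
10 = 1·9 + 1
9 = 9·1 + 0
Back-substituting gives 10·3 ≡ 1 (mod 29).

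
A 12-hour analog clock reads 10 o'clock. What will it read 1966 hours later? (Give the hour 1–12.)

1966 − 163·12 = 10, so 1966 ≡ 10 (mod 12).
10 + 10 → 8 on a 12-hour dial.

8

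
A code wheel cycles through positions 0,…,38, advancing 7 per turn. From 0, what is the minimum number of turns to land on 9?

18

The inverse of 7 mod 39 is 28 (since 7·28 = 196 ≡ 1).
Multiplying both sides by 28: x ≡ 28·9 = 252 ≡ 18 (mod 39).
Check: 7·18 = 126 = 3·39 + 9.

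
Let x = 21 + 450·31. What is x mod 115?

450·31 = 13950.
13950 = 121·115 + 35, so 13950 mod 115 = 35.
(21 + 35) mod 115 = 56.

56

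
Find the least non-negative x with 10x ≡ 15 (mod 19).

11

The inverse of 10 mod 19 is 2 (since 10·2 = 20 ≡ 1).
Multiplying both sides by 2: x ≡ 2·15 = 30 ≡ 11 (mod 19).
Check: 10·11 = 110 = 5·19 + 15.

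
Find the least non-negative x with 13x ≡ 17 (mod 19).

The inverse of 13 mod 19 is 3 (since 13·3 = 39 ≡ 1).
Multiplying both sides by 3: x ≡ 3·17 = 51 ≡ 13 (mod 19).

13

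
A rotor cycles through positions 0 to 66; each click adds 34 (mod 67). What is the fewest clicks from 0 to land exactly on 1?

2

34·2 = 68 = 1·67 + 1, so 34⁻¹ ≡ 2 (mod 67).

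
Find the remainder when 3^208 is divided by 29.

16

Successive squares of 3 mod 29: 3^1≡3, 3^2≡9, 3^4≡23, 3^8≡7, 3^16≡20, 3^32≡23, 3^64≡7, 3^128≡20.
208 = 16 + 64 + 128, so 3^208 ≡ 20·7·20 ≡ 16 (mod 29).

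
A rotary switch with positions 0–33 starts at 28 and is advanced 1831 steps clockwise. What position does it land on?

1831 = 53·34 + 29, so 1831 mod 34 = 29.
(28 + 29) mod 34 = 23.

23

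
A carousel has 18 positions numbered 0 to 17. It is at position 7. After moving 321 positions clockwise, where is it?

4

321 mod 18 = 15 (since 17·18 = 306).
(7 + 15) mod 18 = 4.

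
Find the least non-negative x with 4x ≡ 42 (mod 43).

32

4⁻¹ ≡ 11 (mod 43) because 4·11 = 44 = 1·43 + 1.
So x ≡ 11·42 = 462 ≡ 32 (mod 43).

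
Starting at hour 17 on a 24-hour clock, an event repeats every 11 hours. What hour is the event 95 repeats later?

95·11 = 1045.
1045 mod 24 = 13 (since 43·24 = 1032).
(17 + 13) mod 24 = 6.

6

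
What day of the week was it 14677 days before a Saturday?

14677 = 2096·7 + 5, so 14677 mod 7 = 5.
Saturday − 5 days → Monday.

Monday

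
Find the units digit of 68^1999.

Powers of 8 mod 10 repeat with period 4: 8, 4, 2, 6.
1999 mod 4 = 3, so the last digit matches 8^3 = 2.

2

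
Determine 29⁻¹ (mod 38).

29·21 = 609 = 16·38 + 1, so 29⁻¹ ≡ 21 (mod 38).

21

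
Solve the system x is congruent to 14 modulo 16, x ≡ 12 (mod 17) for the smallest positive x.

46

x ≡ 14 (mod 16) gives x ∈ {14, 30, 46}.
The first of these with x mod 17 = 12 is 46.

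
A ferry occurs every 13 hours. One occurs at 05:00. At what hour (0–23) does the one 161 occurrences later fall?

161·13 = 2093.
2093 − 87·24 = 5, so 2093 ≡ 5 (mod 24).
(5 + 5) mod 24 = 10.

10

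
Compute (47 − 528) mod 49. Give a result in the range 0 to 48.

9

Dividing 528 by 49 gives quotient 10 and remainder 38.
(47 − 38) mod 49 = 9.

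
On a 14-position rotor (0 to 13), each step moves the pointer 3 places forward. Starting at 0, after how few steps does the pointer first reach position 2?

10

The inverse of 3 mod 14 is 5 (since 3·5 = 15 ≡ 1).
So x ≡ 5·2 = 10 ≡ 10 (mod 14).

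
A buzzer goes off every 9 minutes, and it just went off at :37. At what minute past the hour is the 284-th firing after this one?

284·9 = 2556.
2556 mod 60 = 36 (since 42·60 = 2520).
(37 + 36) mod 60 = 13.

13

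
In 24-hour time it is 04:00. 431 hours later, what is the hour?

3

431 mod 24 = 23 (since 17·24 = 408).
(4 + 23) mod 24 = 3.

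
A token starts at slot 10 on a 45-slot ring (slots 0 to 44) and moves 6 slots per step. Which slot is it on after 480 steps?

480·6 = 2880.
Dividing 2880 by 45 gives quotient 64 and remainder 0.
(10 + 0) mod 45 = 10.

10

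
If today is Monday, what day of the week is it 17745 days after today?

Monday

17745 − 2535·7 = 0, so 17745 ≡ 0 (mod 7).
Monday + 0 days → Monday.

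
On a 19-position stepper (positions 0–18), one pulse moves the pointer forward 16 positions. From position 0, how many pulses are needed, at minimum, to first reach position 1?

16·6 = 96 = 5·19 + 1, so 16⁻¹ ≡ 6 (mod 19).

6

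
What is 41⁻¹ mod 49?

6

49 = 1·41 + 8
41 = 5·8 + 1
8 = 8·1 + 0
Back-substituting gives 41·6 ≡ 1 (mod 49).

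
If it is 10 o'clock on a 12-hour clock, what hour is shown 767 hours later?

767 = 63·12 + 11, so 767 mod 12 = 11.
10 + 11 → 9 on a 12-hour dial.

9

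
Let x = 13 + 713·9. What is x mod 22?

6

713·9 = 6417.
Dividing 6417 by 22 gives quotient 291 and remainder 15.
(13 + 15) mod 22 = 6.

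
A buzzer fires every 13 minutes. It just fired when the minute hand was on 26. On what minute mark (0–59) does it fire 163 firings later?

45

163·13 = 2119.
2119 = 35·60 + 19, so 2119 mod 60 = 19.
(26 + 19) mod 60 = 45.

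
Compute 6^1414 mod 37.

36

By repeated squaring mod 37: 6^1≡6, 6^2≡36, 6^4≡1, 6^8≡1, 6^16≡1, 6^32≡1, 6^64≡1, 6^128≡1, 6^256≡1, 6^512≡1, 6^1024≡1.
Since 1414 = 2 + 4 + 128 + 256 + 1024 in binary, 6^1414 ≡ 36·1·1·1·1 ≡ 36 (mod 37).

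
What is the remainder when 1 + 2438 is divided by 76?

Dividing 2438 by 76 gives quotient 32 and remainder 6.
(1 + 6) mod 76 = 7.

7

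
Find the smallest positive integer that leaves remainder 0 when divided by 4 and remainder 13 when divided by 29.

100

x ≡ 0 (mod 4) gives x ∈ {0, 4, 8, 12, 16, 20, 24, 28, …}.
The first of these with x mod 29 = 13 is 100.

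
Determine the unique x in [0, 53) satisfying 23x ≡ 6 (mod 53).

The inverse of 23 mod 53 is 30 (since 23·30 = 690 ≡ 1).
Multiplying both sides by 30: x ≡ 30·6 = 180 ≡ 21 (mod 53).

21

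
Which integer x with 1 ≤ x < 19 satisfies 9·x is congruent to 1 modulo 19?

19 = 2·9 + 1
9 = 9·1 + 0
Back-substituting gives 9·17 ≡ 1 (mod 19).

17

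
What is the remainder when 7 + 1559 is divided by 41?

1559 − 38·41 = 1, so 1559 ≡ 1 (mod 41).
(7 + 1) mod 41 = 8.

8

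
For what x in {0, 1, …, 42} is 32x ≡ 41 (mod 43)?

32⁻¹ ≡ 39 (mod 43) because 32·39 = 1248 = 29·43 + 1.
Multiplying both sides by 39: x ≡ 39·41 = 1599 ≡ 8 (mod 43).
Check: 32·8 = 256 = 5·43 + 41.

8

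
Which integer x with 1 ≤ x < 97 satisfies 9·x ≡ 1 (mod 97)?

54

9·54 = 486 = 5·97 + 1, so 9⁻¹ ≡ 54 (mod 97).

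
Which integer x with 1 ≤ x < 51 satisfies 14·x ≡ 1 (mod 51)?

11

14·11 = 154 = 3·51 + 1, so 14⁻¹ ≡ 11 (mod 51).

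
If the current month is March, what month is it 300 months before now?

March

Dividing 300 by 12 gives quotient 25 and remainder 0.
March − 0 months → March.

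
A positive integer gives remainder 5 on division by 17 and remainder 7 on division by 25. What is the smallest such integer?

107

Since 25·15 ≡ 1 (mod 17), take x = 7 + 25·((5−7)·15 mod 17) = 7 + 25·4 = 107.
Check: 107 mod 17 = 5, 107 mod 25 = 7.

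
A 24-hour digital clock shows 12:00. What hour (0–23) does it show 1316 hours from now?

8

1316 mod 24 = 20 (since 54·24 = 1296).
(12 + 20) mod 24 = 8.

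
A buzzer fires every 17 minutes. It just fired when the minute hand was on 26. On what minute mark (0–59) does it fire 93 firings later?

93·17 = 1581.
Dividing 1581 by 60 gives quotient 26 and remainder 21.
(26 + 21) mod 60 = 47.

47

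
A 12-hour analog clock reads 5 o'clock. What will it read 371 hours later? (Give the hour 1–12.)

371 = 30·12 + 11, so 371 mod 12 = 11.
5 + 11 → 4 on a 12-hour dial.

4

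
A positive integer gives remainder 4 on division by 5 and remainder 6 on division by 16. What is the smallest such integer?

x ≡ 4 (mod 5) gives x ∈ {4, 9, 14, 19, 24, 29, 34, 39, …}.
The first of these with x mod 16 = 6 is 54.

54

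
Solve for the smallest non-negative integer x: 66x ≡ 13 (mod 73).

19

The inverse of 66 mod 73 is 52 (since 66·52 = 3432 ≡ 1).
Multiplying both sides by 52: x ≡ 52·13 = 676 ≡ 19 (mod 73).
Check: 66·19 = 1254 = 17·73 + 13.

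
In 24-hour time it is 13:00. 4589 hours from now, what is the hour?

18

Dividing 4589 by 24 gives quotient 191 and remainder 5.
(13 + 5) mod 24 = 18.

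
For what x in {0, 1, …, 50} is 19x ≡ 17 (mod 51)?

The inverse of 19 mod 51 is 43 (since 19·43 = 817 ≡ 1).
Multiplying both sides by 43: x ≡ 43·17 = 731 ≡ 17 (mod 51).

17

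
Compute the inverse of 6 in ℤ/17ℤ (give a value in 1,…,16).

17 = 2·6 + 5
6 = 1·5 + 1
5 = 5·1 + 0
Back-substituting gives 6·3 ≡ 1 (mod 17).

3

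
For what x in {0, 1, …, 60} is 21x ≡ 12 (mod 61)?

The inverse of 21 mod 61 is 32 (since 21·32 = 672 ≡ 1).
Multiplying both sides by 32: x ≡ 32·12 = 384 ≡ 18 (mod 61).

18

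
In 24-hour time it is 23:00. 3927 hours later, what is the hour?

3927 = 163·24 + 15, so 3927 mod 24 = 15.
(23 + 15) mod 24 = 14.

14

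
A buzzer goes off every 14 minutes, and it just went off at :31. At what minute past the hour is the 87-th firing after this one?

87·14 = 1218.
1218 mod 60 = 18 (since 20·60 = 1200).
(31 + 18) mod 60 = 49.

49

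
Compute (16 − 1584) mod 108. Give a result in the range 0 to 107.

1584 = 14·108 + 72, so 1584 mod 108 = 72.
(16 − 72) mod 108 = 52.

52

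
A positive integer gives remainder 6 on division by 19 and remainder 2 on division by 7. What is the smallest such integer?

Since 7·11 ≡ 1 (mod 19), take x = 2 + 7·((6−2)·11 mod 19) = 2 + 7·6 = 44.
Check: 44 mod 19 = 6, 44 mod 7 = 2.

44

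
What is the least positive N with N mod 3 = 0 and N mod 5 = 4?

9

x ≡ 0 (mod 3) gives x ∈ {0, 3, 6, 9}.
The first of these with x mod 5 = 4 is 9.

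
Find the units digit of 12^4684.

The units digit of 12^n cycles with period 4: 2, 4, 8, 6, …
4684 mod 4 = 0, so the last digit matches 2^4 = 6.

6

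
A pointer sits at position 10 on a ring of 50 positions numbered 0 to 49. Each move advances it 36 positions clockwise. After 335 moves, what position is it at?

335·36 = 12060.
12060 = 241·50 + 10, so 12060 mod 50 = 10.
(10 + 10) mod 50 = 20.

20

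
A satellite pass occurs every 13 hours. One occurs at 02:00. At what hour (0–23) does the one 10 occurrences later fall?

12

10·13 = 130.
130 mod 24 = 10 (since 5·24 = 120).
(2 + 10) mod 24 = 12.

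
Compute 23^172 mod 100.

Successive squares of 23 mod 100: 23^1≡23, 23^2≡29, 23^4≡41, 23^8≡81, 23^16≡61, 23^32≡21, 23^64≡41, 23^128≡81.
Since 172 = 4 + 8 + 32 + 128 in binary, 23^172 ≡ 41·81·21·81 ≡ 21 (mod 100).

21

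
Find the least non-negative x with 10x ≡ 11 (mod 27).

20

10⁻¹ ≡ 19 (mod 27) because 10·19 = 190 = 7·27 + 1.
So x ≡ 19·11 = 209 ≡ 20 (mod 27).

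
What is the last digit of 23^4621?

The units digit of 23^n cycles with period 4: 3, 9, 7, 1, …
4621 leaves remainder 1 on division by 4, so 23^4621 ends in 3.

3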